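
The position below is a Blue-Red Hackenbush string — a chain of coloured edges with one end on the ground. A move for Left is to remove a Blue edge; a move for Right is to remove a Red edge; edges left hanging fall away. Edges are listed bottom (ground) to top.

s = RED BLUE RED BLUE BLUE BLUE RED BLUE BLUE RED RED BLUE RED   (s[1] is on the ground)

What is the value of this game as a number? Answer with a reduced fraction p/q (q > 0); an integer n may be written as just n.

Prefix values for RED BLUE RED BLUE BLUE BLUE RED BLUE BLUE RED RED BLUE RED via {L|R} + simplicity:
R: Left { ∅ }, Right { 0 } — simplest -1
RB: Left { -1 }, Right { 0 } — simplest -1/2
RBR: Left { -1 }, Right { -1/2, 0 } — simplest -3/4
RBRB: Left { -1, -3/4 }, Right { -1/2, 0 } — simplest -5/8
RBRBB: Left { -1, -3/4, -5/8 }, Right { -1/2, 0 } — simplest -9/16
RBRBBB: Left { -1, -3/4, -5/8, -9/16 }, Right { -1/2, 0 } — simplest -17/32
RBRBBBR: Left { -1, -3/4, -5/8, -9/16 }, Right { -17/32, -1/2, 0 } — simplest -35/64
RBRBBBRB: Left { -1, -3/4, -5/8, -9/16, -35/64 }, Right { -17/32, -1/2, 0 } — simplest -69/128
RBRBBBRBB: Left { -1, -3/4, -5/8, -9/16, -35/64, -69/128 }, Right { -17/32, -1/2, 0 } — simplest -137/256
RBRBBBRBBR: Left { -1, -3/4, -5/8, -9/16, -35/64, -69/128 }, Right { -137/256, -17/32, -1/2, 0 } — simplest -275/512
RBRBBBRBBRR: Left { -1, -3/4, -5/8, -9/16, -35/64, -69/128 }, Right { -275/512, -137/256, -17/32, -1/2, 0 } — simplest -551/1024
RBRBBBRBBRRB: Left { -1, -3/4, -5/8, -9/16, -35/64, -69/128, -551/1024 }, Right { -275/512, -137/256, -17/32, -1/2, 0 } — simplest -1101/2048
RBRBBBRBBRRBR: Left { -1, -3/4, -5/8, -9/16, -35/64, -69/128, -551/1024 }, Right { -1101/2048, -275/512, -137/256, -17/32, -1/2, 0 } — simplest -2203/4096

-2203/4096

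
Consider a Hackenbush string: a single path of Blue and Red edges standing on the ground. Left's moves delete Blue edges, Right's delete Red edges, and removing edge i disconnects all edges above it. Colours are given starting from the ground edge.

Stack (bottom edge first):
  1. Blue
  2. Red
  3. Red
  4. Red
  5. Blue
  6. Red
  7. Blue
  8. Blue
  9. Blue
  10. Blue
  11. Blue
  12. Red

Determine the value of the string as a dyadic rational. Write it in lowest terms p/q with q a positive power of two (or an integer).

Recurse on prefixes of the 12-edge string Blue Red Red Red Blue Red Blue Blue Blue Blue Blue Red:
step 1: add Blue to get B; options L={ 0 } R={ · } => 1
step 2: add Red to get BR; options L={ 0 } R={ 1 } => 1/2
step 3: add Red to get BRR; options L={ 0 } R={ 1/2, 1 } => 1/4
step 4: add Red to get BRRR; options L={ 0 } R={ 1/4, 1/2, 1 } => 1/8
step 5: add Blue to get BRRRB; options L={ 0, 1/8 } R={ 1/4, 1/2, 1 } => 3/16
step 6: add Red to get BRRRBR; options L={ 0, 1/8 } R={ 3/16, 1/4, 1/2, 1 } => 5/32
step 7: add Blue to get BRRRBRB; options L={ 0, 1/8, 5/32 } R={ 3/16, 1/4, 1/2, 1 } => 11/64
step 8: add Blue to get BRRRBRBB; options L={ 0, 1/8, 5/32, 11/64 } R={ 3/16, 1/4, 1/2, 1 } => 23/128
step 9: add Blue to get BRRRBRBBB; options L={ 0, 1/8, 5/32, 11/64, 23/128 } R={ 3/16, 1/4, 1/2, 1 } => 47/256
step 10: add Blue to get BRRRBRBBBB; options L={ 0, 1/8, 5/32, 11/64, 23/128, 47/256 } R={ 3/16, 1/4, 1/2, 1 } => 95/512
step 11: add Blue to get BRRRBRBBBBB; options L={ 0, 1/8, 5/32, 11/64, 23/128, 47/256, 95/512 } R={ 3/16, 1/4, 1/2, 1 } => 191/1024
step 12: add Red to get BRRRBRBBBBBR; options L={ 0, 1/8, 5/32, 11/64, 23/128, 47/256, 95/512 } R={ 191/1024, 3/16, 1/4, 1/2, 1 } => 381/2048

381/2048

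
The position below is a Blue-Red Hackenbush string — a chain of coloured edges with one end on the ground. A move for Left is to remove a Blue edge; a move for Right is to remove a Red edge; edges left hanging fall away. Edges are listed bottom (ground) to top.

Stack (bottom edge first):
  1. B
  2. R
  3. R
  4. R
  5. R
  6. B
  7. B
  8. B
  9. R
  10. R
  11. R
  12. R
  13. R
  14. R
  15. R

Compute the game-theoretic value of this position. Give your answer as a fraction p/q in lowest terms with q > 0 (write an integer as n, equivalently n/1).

Build G(s[:k]) for k = 1..15, string s = B R R R R B B B R R R R R R R.
step 1: add B to get B; options L={ 0 } R={ — } => 1
step 2: add R to get BR; options L={ 0 } R={ 1 } => 1/2
step 3: add R to get BRR; options L={ 0 } R={ 1/2; 1 } => 1/4
step 4: add R to get BRRR; options L={ 0 } R={ 1/4; 1/2; 1 } => 1/8
step 5: add R to get BRRRR; options L={ 0 } R={ 1/8; 1/4; 1/2; 1 } => 1/16
step 6: add B to get BRRRRB; options L={ 0; 1/16 } R={ 1/8; 1/4; 1/2; 1 } => 3/32
step 7: add B to get BRRRRBB; options L={ 0; 1/16; 3/32 } R={ 1/8; 1/4; 1/2; 1 } => 7/64
step 8: add B to get BRRRRBBB; options L={ 0; 1/16; 3/32; 7/64 } R={ 1/8; 1/4; 1/2; 1 } => 15/128
step 9: add R to get BRRRRBBBR; options L={ 0; 1/16; 3/32; 7/64 } R={ 15/128; 1/8; 1/4; 1/2; 1 } => 29/256
step 10: add R to get BRRRRBBBRR; options L={ 0; 1/16; 3/32; 7/64 } R={ 29/256; 15/128; 1/8; 1/4; 1/2; 1 } => 57/512
step 11: add R to get BRRRRBBBRRR; options L={ 0; 1/16; 3/32; 7/64 } R={ 57/512; 29/256; 15/128; 1/8; 1/4; 1/2; 1 } => 113/1024
step 12: add R to get BRRRRBBBRRRR; options L={ 0; 1/16; 3/32; 7/64 } R={ 113/1024; 57/512; 29/256; 15/128; 1/8; 1/4; 1/2; 1 } => 225/2048
step 13: add R to get BRRRRBBBRRRRR; options L={ 0; 1/16; 3/32; 7/64 } R={ 225/2048; 113/1024; 57/512; 29/256; 15/128; 1/8; 1/4; 1/2; 1 } => 449/4096
step 14: add R to get BRRRRBBBRRRRRR; options L={ 0; 1/16; 3/32; 7/64 } R={ 449/4096; 225/2048; 113/1024; 57/512; 29/256; 15/128; 1/8; 1/4; 1/2; 1 } => 897/8192
step 15: add R to get BRRRRBBBRRRRRRR; options L={ 0; 1/16; 3/32; 7/64 } R={ 897/8192; 449/4096; 225/2048; 113/1024; 57/512; 29/256; 15/128; 1/8; 1/4; 1/2; 1 } => 1793/16384

1793/16384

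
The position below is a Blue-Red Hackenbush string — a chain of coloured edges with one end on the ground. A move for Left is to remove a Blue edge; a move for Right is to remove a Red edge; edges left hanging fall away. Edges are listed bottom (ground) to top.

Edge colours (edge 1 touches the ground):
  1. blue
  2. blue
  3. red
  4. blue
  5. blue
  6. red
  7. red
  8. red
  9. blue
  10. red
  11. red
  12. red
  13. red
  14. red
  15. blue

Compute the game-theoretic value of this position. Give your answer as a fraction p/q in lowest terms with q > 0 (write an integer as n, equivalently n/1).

14467/8192

Recurse on prefixes of the 15-edge string blue blue red blue blue red red red blue red red red red red blue:
1 of 15 · b · max L 0 · min R +∞ — 1
2 of 15 · bb · max L 1 · min R +∞ — 2
3 of 15 · bbr · max L 1 · min R 2 — 3/2
4 of 15 · bbrb · max L 3/2 · min R 2 — 7/4
5 of 15 · bbrbb · max L 7/4 · min R 2 — 15/8
6 of 15 · bbrbbr · max L 7/4 · min R 15/8 — 29/16
7 of 15 · bbrbbrr · max L 7/4 · min R 29/16 — 57/32
8 of 15 · bbrbbrrr · max L 7/4 · min R 57/32 — 113/64
9 of 15 · bbrbbrrrb · max L 113/64 · min R 57/32 — 227/128
10 of 15 · bbrbbrrrbr · max L 113/64 · min R 227/128 — 453/256
11 of 15 · bbrbbrrrbrr · max L 113/64 · min R 453/256 — 905/512
12 of 15 · bbrbbrrrbrrr · max L 113/64 · min R 905/512 — 1809/1024
13 of 15 · bbrbbrrrbrrrr · max L 113/64 · min R 1809/1024 — 3617/2048
14 of 15 · bbrbbrrrbrrrrr · max L 113/64 · min R 3617/2048 — 7233/4096
15 of 15 · bbrbbrrrbrrrrrb · max L 7233/4096 · min R 3617/2048 — 14467/8192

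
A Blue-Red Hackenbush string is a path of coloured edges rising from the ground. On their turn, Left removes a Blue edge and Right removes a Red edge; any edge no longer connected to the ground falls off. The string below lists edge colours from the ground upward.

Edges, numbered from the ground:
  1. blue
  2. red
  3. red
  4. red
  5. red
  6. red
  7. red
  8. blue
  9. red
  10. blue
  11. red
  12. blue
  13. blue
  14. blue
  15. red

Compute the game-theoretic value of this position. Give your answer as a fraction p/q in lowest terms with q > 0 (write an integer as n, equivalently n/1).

Prefix values for blue red red red red red red blue red blue red blue blue blue red via {L|R} + simplicity:
G(b) = { 0 | · } → 1
G(br) = { 0 | 1 } → 1/2
G(brr) = { 0 | 1/2,1 } → 1/4
G(brrr) = { 0 | 1/4,1/2,1 } → 1/8
G(brrrr) = { 0 | 1/8,1/4,1/2,1 } → 1/16
G(brrrrr) = { 0 | 1/16,1/8,1/4,1/2,1 } → 1/32
G(brrrrrr) = { 0 | 1/32,1/16,1/8,1/4,1/2,1 } → 1/64
G(brrrrrrb) = { 0,1/64 | 1/32,1/16,1/8,1/4,1/2,1 } → 3/128
G(brrrrrrbr) = { 0,1/64 | 3/128,1/32,1/16,1/8,1/4,1/2,1 } → 5/256
G(brrrrrrbrb) = { 0,1/64,5/256 | 3/128,1/32,1/16,1/8,1/4,1/2,1 } → 11/512
G(brrrrrrbrbr) = { 0,1/64,5/256 | 11/512,3/128,1/32,1/16,1/8,1/4,1/2,1 } → 21/1024
G(brrrrrrbrbrb) = { 0,1/64,5/256,21/1024 | 11/512,3/128,1/32,1/16,1/8,1/4,1/2,1 } → 43/2048
G(brrrrrrbrbrbb) = { 0,1/64,5/256,21/1024,43/2048 | 11/512,3/128,1/32,1/16,1/8,1/4,1/2,1 } → 87/4096
G(brrrrrrbrbrbbb) = { 0,1/64,5/256,21/1024,43/2048,87/4096 | 11/512,3/128,1/32,1/16,1/8,1/4,1/2,1 } → 175/8192
G(brrrrrrbrbrbbbr) = { 0,1/64,5/256,21/1024,43/2048,87/4096 | 175/8192,11/512,3/128,1/32,1/16,1/8,1/4,1/2,1 } → 349/16384

349/16384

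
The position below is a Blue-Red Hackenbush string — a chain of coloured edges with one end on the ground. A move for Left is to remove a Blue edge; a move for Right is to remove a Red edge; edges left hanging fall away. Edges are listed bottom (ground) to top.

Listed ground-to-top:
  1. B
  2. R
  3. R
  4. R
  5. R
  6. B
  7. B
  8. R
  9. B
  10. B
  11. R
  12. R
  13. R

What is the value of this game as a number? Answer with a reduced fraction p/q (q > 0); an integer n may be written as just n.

433/4096

edge 1 of 13 (B): { 0 | · } -> 1
edge 2 of 13 (R): { 0 | 1 } -> 1/2
edge 3 of 13 (R): { 0 | 1/2; 1 } -> 1/4
edge 4 of 13 (R): { 0 | 1/4; 1/2; 1 } -> 1/8
edge 5 of 13 (R): { 0 | 1/8; 1/4; 1/2; 1 } -> 1/16
edge 6 of 13 (B): { 0; 1/16 | 1/8; 1/4; 1/2; 1 } -> 3/32
edge 7 of 13 (B): { 0; 1/16; 3/32 | 1/8; 1/4; 1/2; 1 } -> 7/64
edge 8 of 13 (R): { 0; 1/16; 3/32 | 7/64; 1/8; 1/4; 1/2; 1 } -> 13/128
edge 9 of 13 (B): { 0; 1/16; 3/32; 13/128 | 7/64; 1/8; 1/4; 1/2; 1 } -> 27/256
edge 10 of 13 (B): { 0; 1/16; 3/32; 13/128; 27/256 | 7/64; 1/8; 1/4; 1/2; 1 } -> 55/512
edge 11 of 13 (R): { 0; 1/16; 3/32; 13/128; 27/256 | 55/512; 7/64; 1/8; 1/4; 1/2; 1 } -> 109/1024
edge 12 of 13 (R): { 0; 1/16; 3/32; 13/128; 27/256 | 109/1024; 55/512; 7/64; 1/8; 1/4; 1/2; 1 } -> 217/2048
edge 13 of 13 (R): { 0; 1/16; 3/32; 13/128; 27/256 | 217/2048; 109/1024; 55/512; 7/64; 1/8; 1/4; 1/2; 1 } -> 433/4096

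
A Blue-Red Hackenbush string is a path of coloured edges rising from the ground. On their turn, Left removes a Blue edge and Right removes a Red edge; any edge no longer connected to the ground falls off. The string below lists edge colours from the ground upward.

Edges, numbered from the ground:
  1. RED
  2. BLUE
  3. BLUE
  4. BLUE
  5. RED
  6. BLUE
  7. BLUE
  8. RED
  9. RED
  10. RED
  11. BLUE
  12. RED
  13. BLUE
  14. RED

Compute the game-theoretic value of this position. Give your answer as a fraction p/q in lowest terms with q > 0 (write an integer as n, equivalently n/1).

Prefix values for RED BLUE BLUE BLUE RED BLUE BLUE RED RED RED BLUE RED BLUE RED via {L|R} + simplicity:
G(R) = { none | 0 } so -1
G(RB) = { -1 | 0 } so -1/2
G(RBB) = { -1,-1/2 | 0 } so -1/4
G(RBBB) = { -1,-1/2,-1/4 | 0 } so -1/8
G(RBBBR) = { -1,-1/2,-1/4 | -1/8,0 } so -3/16
G(RBBBRB) = { -1,-1/2,-1/4,-3/16 | -1/8,0 } so -5/32
G(RBBBRBB) = { -1,-1/2,-1/4,-3/16,-5/32 | -1/8,0 } so -9/64
G(RBBBRBBR) = { -1,-1/2,-1/4,-3/16,-5/32 | -9/64,-1/8,0 } so -19/128
G(RBBBRBBRR) = { -1,-1/2,-1/4,-3/16,-5/32 | -19/128,-9/64,-1/8,0 } so -39/256
G(RBBBRBBRRR) = { -1,-1/2,-1/4,-3/16,-5/32 | -39/256,-19/128,-9/64,-1/8,0 } so -79/512
G(RBBBRBBRRRB) = { -1,-1/2,-1/4,-3/16,-5/32,-79/512 | -39/256,-19/128,-9/64,-1/8,0 } so -157/1024
G(RBBBRBBRRRBR) = { -1,-1/2,-1/4,-3/16,-5/32,-79/512 | -157/1024,-39/256,-19/128,-9/64,-1/8,0 } so -315/2048
G(RBBBRBBRRRBRB) = { -1,-1/2,-1/4,-3/16,-5/32,-79/512,-315/2048 | -157/1024,-39/256,-19/128,-9/64,-1/8,0 } so -629/4096
G(RBBBRBBRRRBRBR) = { -1,-1/2,-1/4,-3/16,-5/32,-79/512,-315/2048 | -629/4096,-157/1024,-39/256,-19/128,-9/64,-1/8,0 } so -1259/8192

-1259/8192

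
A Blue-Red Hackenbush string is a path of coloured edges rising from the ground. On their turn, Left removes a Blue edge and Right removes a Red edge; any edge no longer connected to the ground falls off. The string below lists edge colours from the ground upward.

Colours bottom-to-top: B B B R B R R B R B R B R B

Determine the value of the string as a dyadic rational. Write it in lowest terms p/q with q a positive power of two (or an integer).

edge 1 of 14 (B): { 0 |  } — 1
edge 2 of 14 (B): { 0 1 |  } — 2
edge 3 of 14 (B): { 0 1 2 |  } — 3
edge 4 of 14 (R): { 0 1 2 | 3 } — 5/2
edge 5 of 14 (B): { 0 1 2 5/2 | 3 } — 11/4
edge 6 of 14 (R): { 0 1 2 5/2 | 11/4 3 } — 21/8
edge 7 of 14 (R): { 0 1 2 5/2 | 21/8 11/4 3 } — 41/16
edge 8 of 14 (B): { 0 1 2 5/2 41/16 | 21/8 11/4 3 } — 83/32
edge 9 of 14 (R): { 0 1 2 5/2 41/16 | 83/32 21/8 11/4 3 } — 165/64
edge 10 of 14 (B): { 0 1 2 5/2 41/16 165/64 | 83/32 21/8 11/4 3 } — 331/128
edge 11 of 14 (R): { 0 1 2 5/2 41/16 165/64 | 331/128 83/32 21/8 11/4 3 } — 661/256
edge 12 of 14 (B): { 0 1 2 5/2 41/16 165/64 661/256 | 331/128 83/32 21/8 11/4 3 } — 1323/512
edge 13 of 14 (R): { 0 1 2 5/2 41/16 165/64 661/256 | 1323/512 331/128 83/32 21/8 11/4 3 } — 2645/1024
edge 14 of 14 (B): { 0 1 2 5/2 41/16 165/64 661/256 2645/1024 | 1323/512 331/128 83/32 21/8 11/4 3 } — 5291/2048

5291/2048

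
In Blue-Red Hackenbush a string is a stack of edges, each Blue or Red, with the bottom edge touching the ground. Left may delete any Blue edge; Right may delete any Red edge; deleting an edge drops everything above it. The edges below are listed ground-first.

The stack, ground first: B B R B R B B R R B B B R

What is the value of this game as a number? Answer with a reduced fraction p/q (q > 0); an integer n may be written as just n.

G(B) = { 0 | — } → 1
G(BB) = { 0 1 | — } → 2
G(BBR) = { 0 1 | 2 } → 3/2
G(BBRB) = { 0 1 3/2 | 2 } → 7/4
G(BBRBR) = { 0 1 3/2 | 7/4 2 } → 13/8
G(BBRBRB) = { 0 1 3/2 13/8 | 7/4 2 } → 27/16
G(BBRBRBB) = { 0 1 3/2 13/8 27/16 | 7/4 2 } → 55/32
G(BBRBRBBR) = { 0 1 3/2 13/8 27/16 | 55/32 7/4 2 } → 109/64
G(BBRBRBBRR) = { 0 1 3/2 13/8 27/16 | 109/64 55/32 7/4 2 } → 217/128
G(BBRBRBBRRB) = { 0 1 3/2 13/8 27/16 217/128 | 109/64 55/32 7/4 2 } → 435/256
G(BBRBRBBRRBB) = { 0 1 3/2 13/8 27/16 217/128 435/256 | 109/64 55/32 7/4 2 } → 871/512
G(BBRBRBBRRBBB) = { 0 1 3/2 13/8 27/16 217/128 435/256 871/512 | 109/64 55/32 7/4 2 } → 1743/1024
G(BBRBRBBRRBBBR) = { 0 1 3/2 13/8 27/16 217/128 435/256 871/512 | 1743/1024 109/64 55/32 7/4 2 } → 3485/2048

3485/2048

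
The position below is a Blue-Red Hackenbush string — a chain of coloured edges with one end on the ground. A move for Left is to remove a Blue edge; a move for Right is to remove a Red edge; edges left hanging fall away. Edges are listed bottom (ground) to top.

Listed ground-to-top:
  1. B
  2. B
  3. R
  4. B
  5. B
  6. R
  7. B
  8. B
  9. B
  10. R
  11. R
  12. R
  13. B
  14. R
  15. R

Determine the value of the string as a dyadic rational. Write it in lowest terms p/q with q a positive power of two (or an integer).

15241/8192

Recurse on prefixes of the 15-edge string B B R B B R B B B R R R B R R:
edge 1 of 15 (B): { 0 |  } => 1
edge 2 of 15 (B): { 0,1 |  } => 2
edge 3 of 15 (R): { 0,1 | 2 } => 3/2
edge 4 of 15 (B): { 0,1,3/2 | 2 } => 7/4
edge 5 of 15 (B): { 0,1,3/2,7/4 | 2 } => 15/8
edge 6 of 15 (R): { 0,1,3/2,7/4 | 15/8,2 } => 29/16
edge 7 of 15 (B): { 0,1,3/2,7/4,29/16 | 15/8,2 } => 59/32
edge 8 of 15 (B): { 0,1,3/2,7/4,29/16,59/32 | 15/8,2 } => 119/64
edge 9 of 15 (B): { 0,1,3/2,7/4,29/16,59/32,119/64 | 15/8,2 } => 239/128
edge 10 of 15 (R): { 0,1,3/2,7/4,29/16,59/32,119/64 | 239/128,15/8,2 } => 477/256
edge 11 of 15 (R): { 0,1,3/2,7/4,29/16,59/32,119/64 | 477/256,239/128,15/8,2 } => 953/512
edge 12 of 15 (R): { 0,1,3/2,7/4,29/16,59/32,119/64 | 953/512,477/256,239/128,15/8,2 } => 1905/1024
edge 13 of 15 (B): { 0,1,3/2,7/4,29/16,59/32,119/64,1905/1024 | 953/512,477/256,239/128,15/8,2 } => 3811/2048
edge 14 of 15 (R): { 0,1,3/2,7/4,29/16,59/32,119/64,1905/1024 | 3811/2048,953/512,477/256,239/128,15/8,2 } => 7621/4096
edge 15 of 15 (R): { 0,1,3/2,7/4,29/16,59/32,119/64,1905/1024 | 7621/4096,3811/2048,953/512,477/256,239/128,15/8,2 } => 15241/8192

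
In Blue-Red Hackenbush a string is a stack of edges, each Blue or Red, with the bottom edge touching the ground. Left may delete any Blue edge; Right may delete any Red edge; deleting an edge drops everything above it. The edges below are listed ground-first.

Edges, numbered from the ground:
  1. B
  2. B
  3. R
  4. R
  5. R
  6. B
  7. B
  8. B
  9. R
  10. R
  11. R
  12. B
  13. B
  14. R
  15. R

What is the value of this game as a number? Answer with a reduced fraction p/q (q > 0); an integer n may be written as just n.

Prefix values for B B R R R B B B R R R B B R R via {L|R} + simplicity:
edge 1 of 15 (B): { 0 | · } -> 1
edge 2 of 15 (B): { 0; 1 | · } -> 2
edge 3 of 15 (R): { 0; 1 | 2 } -> 3/2
edge 4 of 15 (R): { 0; 1 | 3/2; 2 } -> 5/4
edge 5 of 15 (R): { 0; 1 | 5/4; 3/2; 2 } -> 9/8
edge 6 of 15 (B): { 0; 1; 9/8 | 5/4; 3/2; 2 } -> 19/16
edge 7 of 15 (B): { 0; 1; 9/8; 19/16 | 5/4; 3/2; 2 } -> 39/32
edge 8 of 15 (B): { 0; 1; 9/8; 19/16; 39/32 | 5/4; 3/2; 2 } -> 79/64
edge 9 of 15 (R): { 0; 1; 9/8; 19/16; 39/32 | 79/64; 5/4; 3/2; 2 } -> 157/128
edge 10 of 15 (R): { 0; 1; 9/8; 19/16; 39/32 | 157/128; 79/64; 5/4; 3/2; 2 } -> 313/256
edge 11 of 15 (R): { 0; 1; 9/8; 19/16; 39/32 | 313/256; 157/128; 79/64; 5/4; 3/2; 2 } -> 625/512
edge 12 of 15 (B): { 0; 1; 9/8; 19/16; 39/32; 625/512 | 313/256; 157/128; 79/64; 5/4; 3/2; 2 } -> 1251/1024
edge 13 of 15 (B): { 0; 1; 9/8; 19/16; 39/32; 625/512; 1251/1024 | 313/256; 157/128; 79/64; 5/4; 3/2; 2 } -> 2503/2048
edge 14 of 15 (R): { 0; 1; 9/8; 19/16; 39/32; 625/512; 1251/1024 | 2503/2048; 313/256; 157/128; 79/64; 5/4; 3/2; 2 } -> 5005/4096
edge 15 of 15 (R): { 0; 1; 9/8; 19/16; 39/32; 625/512; 1251/1024 | 5005/4096; 2503/2048; 313/256; 157/128; 79/64; 5/4; 3/2; 2 } -> 10009/8192

10009/8192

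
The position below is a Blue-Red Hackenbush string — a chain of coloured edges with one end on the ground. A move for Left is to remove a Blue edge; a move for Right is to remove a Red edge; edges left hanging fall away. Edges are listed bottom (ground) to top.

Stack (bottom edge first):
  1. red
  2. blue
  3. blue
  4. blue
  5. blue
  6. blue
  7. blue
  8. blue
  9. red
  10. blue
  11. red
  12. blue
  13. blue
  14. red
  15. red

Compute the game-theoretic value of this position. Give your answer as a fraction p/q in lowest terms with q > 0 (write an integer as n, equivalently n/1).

val_1 [r]  L=[none]  R=[0]  → -1
val_2 [rb]  L=[-1]  R=[0]  → -1/2
val_3 [rbb]  L=[-1 -1/2]  R=[0]  → -1/4
val_4 [rbbb]  L=[-1 -1/2 -1/4]  R=[0]  → -1/8
val_5 [rbbbb]  L=[-1 -1/2 -1/4 -1/8]  R=[0]  → -1/16
val_6 [rbbbbb]  L=[-1 -1/2 -1/4 -1/8 -1/16]  R=[0]  → -1/32
val_7 [rbbbbbb]  L=[-1 -1/2 -1/4 -1/8 -1/16 -1/32]  R=[0]  → -1/64
val_8 [rbbbbbbb]  L=[-1 -1/2 -1/4 -1/8 -1/16 -1/32 -1/64]  R=[0]  → -1/128
val_9 [rbbbbbbbr]  L=[-1 -1/2 -1/4 -1/8 -1/16 -1/32 -1/64]  R=[-1/128 0]  → -3/256
val_10 [rbbbbbbbrb]  L=[-1 -1/2 -1/4 -1/8 -1/16 -1/32 -1/64 -3/256]  R=[-1/128 0]  → -5/512
val_11 [rbbbbbbbrbr]  L=[-1 -1/2 -1/4 -1/8 -1/16 -1/32 -1/64 -3/256]  R=[-5/512 -1/128 0]  → -11/1024
val_12 [rbbbbbbbrbrb]  L=[-1 -1/2 -1/4 -1/8 -1/16 -1/32 -1/64 -3/256 -11/1024]  R=[-5/512 -1/128 0]  → -21/2048
val_13 [rbbbbbbbrbrbb]  L=[-1 -1/2 -1/4 -1/8 -1/16 -1/32 -1/64 -3/256 -11/1024 -21/2048]  R=[-5/512 -1/128 0]  → -41/4096
val_14 [rbbbbbbbrbrbbr]  L=[-1 -1/2 -1/4 -1/8 -1/16 -1/32 -1/64 -3/256 -11/1024 -21/2048]  R=[-41/4096 -5/512 -1/128 0]  → -83/8192
val_15 [rbbbbbbbrbrbbrr]  L=[-1 -1/2 -1/4 -1/8 -1/16 -1/32 -1/64 -3/256 -11/1024 -21/2048]  R=[-83/8192 -41/4096 -5/512 -1/128 0]  → -167/16384

-167/16384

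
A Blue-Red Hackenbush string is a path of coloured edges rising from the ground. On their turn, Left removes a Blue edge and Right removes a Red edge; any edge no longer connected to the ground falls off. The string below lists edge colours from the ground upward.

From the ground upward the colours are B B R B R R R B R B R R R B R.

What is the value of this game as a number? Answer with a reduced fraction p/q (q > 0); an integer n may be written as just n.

edge 1 of 15 (B): { 0 | (no moves) } = 1
edge 2 of 15 (B): { 0,1 | (no moves) } = 2
edge 3 of 15 (R): { 0,1 | 2 } = 3/2
edge 4 of 15 (B): { 0,1,3/2 | 2 } = 7/4
edge 5 of 15 (R): { 0,1,3/2 | 7/4,2 } = 13/8
edge 6 of 15 (R): { 0,1,3/2 | 13/8,7/4,2 } = 25/16
edge 7 of 15 (R): { 0,1,3/2 | 25/16,13/8,7/4,2 } = 49/32
edge 8 of 15 (B): { 0,1,3/2,49/32 | 25/16,13/8,7/4,2 } = 99/64
edge 9 of 15 (R): { 0,1,3/2,49/32 | 99/64,25/16,13/8,7/4,2 } = 197/128
edge 10 of 15 (B): { 0,1,3/2,49/32,197/128 | 99/64,25/16,13/8,7/4,2 } = 395/256
edge 11 of 15 (R): { 0,1,3/2,49/32,197/128 | 395/256,99/64,25/16,13/8,7/4,2 } = 789/512
edge 12 of 15 (R): { 0,1,3/2,49/32,197/128 | 789/512,395/256,99/64,25/16,13/8,7/4,2 } = 1577/1024
edge 13 of 15 (R): { 0,1,3/2,49/32,197/128 | 1577/1024,789/512,395/256,99/64,25/16,13/8,7/4,2 } = 3153/2048
edge 14 of 15 (B): { 0,1,3/2,49/32,197/128,3153/2048 | 1577/1024,789/512,395/256,99/64,25/16,13/8,7/4,2 } = 6307/4096
edge 15 of 15 (R): { 0,1,3/2,49/32,197/128,3153/2048 | 6307/4096,1577/1024,789/512,395/256,99/64,25/16,13/8,7/4,2 } = 12613/8192

12613/8192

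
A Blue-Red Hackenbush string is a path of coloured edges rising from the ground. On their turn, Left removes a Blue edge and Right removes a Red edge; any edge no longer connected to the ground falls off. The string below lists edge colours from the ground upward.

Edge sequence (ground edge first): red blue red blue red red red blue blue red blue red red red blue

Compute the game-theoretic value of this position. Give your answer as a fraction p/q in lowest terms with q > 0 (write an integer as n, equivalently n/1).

-11869/16384

Recurse on prefixes of the 15-edge string red blue red blue red red red blue blue red blue red red red blue:
1 of 15 · r · max L −∞ · min R 0 gives -1
2 of 15 · rb · max L -1 · min R 0 gives -1/2
3 of 15 · rbr · max L -1 · min R -1/2 gives -3/4
4 of 15 · rbrb · max L -3/4 · min R -1/2 gives -5/8
5 of 15 · rbrbr · max L -3/4 · min R -5/8 gives -11/16
6 of 15 · rbrbrr · max L -3/4 · min R -11/16 gives -23/32
7 of 15 · rbrbrrr · max L -3/4 · min R -23/32 gives -47/64
8 of 15 · rbrbrrrb · max L -47/64 · min R -23/32 gives -93/128
9 of 15 · rbrbrrrbb · max L -93/128 · min R -23/32 gives -185/256
10 of 15 · rbrbrrrbbr · max L -93/128 · min R -185/256 gives -371/512
11 of 15 · rbrbrrrbbrb · max L -371/512 · min R -185/256 gives -741/1024
12 of 15 · rbrbrrrbbrbr · max L -371/512 · min R -741/1024 gives -1483/2048
13 of 15 · rbrbrrrbbrbrr · max L -371/512 · min R -1483/2048 gives -2967/4096
14 of 15 · rbrbrrrbbrbrrr · max L -371/512 · min R -2967/4096 gives -5935/8192
15 of 15 · rbrbrrrbbrbrrrb · max L -5935/8192 · min R -2967/4096 gives -11869/16384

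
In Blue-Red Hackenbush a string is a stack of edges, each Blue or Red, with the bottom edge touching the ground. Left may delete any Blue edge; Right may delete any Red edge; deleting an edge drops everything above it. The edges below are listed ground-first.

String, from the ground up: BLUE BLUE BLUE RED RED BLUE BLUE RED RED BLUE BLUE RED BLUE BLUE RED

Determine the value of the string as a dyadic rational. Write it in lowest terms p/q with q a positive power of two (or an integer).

Recurse on prefixes of the 15-edge string BLUE BLUE BLUE RED RED BLUE BLUE RED RED BLUE BLUE RED BLUE BLUE RED:
B: Left { 0 }, Right { — } = simplest 1
BB: Left { 0 1 }, Right { — } = simplest 2
BBB: Left { 0 1 2 }, Right { — } = simplest 3
BBBR: Left { 0 1 2 }, Right { 3 } = simplest 5/2
BBBRR: Left { 0 1 2 }, Right { 5/2 3 } = simplest 9/4
BBBRRB: Left { 0 1 2 9/4 }, Right { 5/2 3 } = simplest 19/8
BBBRRBB: Left { 0 1 2 9/4 19/8 }, Right { 5/2 3 } = simplest 39/16
BBBRRBBR: Left { 0 1 2 9/4 19/8 }, Right { 39/16 5/2 3 } = simplest 77/32
BBBRRBBRR: Left { 0 1 2 9/4 19/8 }, Right { 77/32 39/16 5/2 3 } = simplest 153/64
BBBRRBBRRB: Left { 0 1 2 9/4 19/8 153/64 }, Right { 77/32 39/16 5/2 3 } = simplest 307/128
BBBRRBBRRBB: Left { 0 1 2 9/4 19/8 153/64 307/128 }, Right { 77/32 39/16 5/2 3 } = simplest 615/256
BBBRRBBRRBBR: Left { 0 1 2 9/4 19/8 153/64 307/128 }, Right { 615/256 77/32 39/16 5/2 3 } = simplest 1229/512
BBBRRBBRRBBRB: Left { 0 1 2 9/4 19/8 153/64 307/128 1229/512 }, Right { 615/256 77/32 39/16 5/2 3 } = simplest 2459/1024
BBBRRBBRRBBRBB: Left { 0 1 2 9/4 19/8 153/64 307/128 1229/512 2459/1024 }, Right { 615/256 77/32 39/16 5/2 3 } = simplest 4919/2048
BBBRRBBRRBBRBBR: Left { 0 1 2 9/4 19/8 153/64 307/128 1229/512 2459/1024 }, Right { 4919/2048 615/256 77/32 39/16 5/2 3 } = simplest 9837/4096

9837/4096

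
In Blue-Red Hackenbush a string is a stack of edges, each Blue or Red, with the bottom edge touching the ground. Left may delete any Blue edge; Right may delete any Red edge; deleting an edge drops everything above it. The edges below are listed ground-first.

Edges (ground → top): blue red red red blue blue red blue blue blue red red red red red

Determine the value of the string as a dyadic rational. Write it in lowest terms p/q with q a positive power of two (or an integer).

Recurse on prefixes of the 15-edge string blue red red red blue blue red blue blue blue red red red red red:
g_1 [b]  L=[0]  R=[(no moves)]  => 1
g_2 [br]  L=[0]  R=[1]  => 1/2
g_3 [brr]  L=[0]  R=[1/2; 1]  => 1/4
g_4 [brrr]  L=[0]  R=[1/4; 1/2; 1]  => 1/8
g_5 [brrrb]  L=[0; 1/8]  R=[1/4; 1/2; 1]  => 3/16
g_6 [brrrbb]  L=[0; 1/8; 3/16]  R=[1/4; 1/2; 1]  => 7/32
g_7 [brrrbbr]  L=[0; 1/8; 3/16]  R=[7/32; 1/4; 1/2; 1]  => 13/64
g_8 [brrrbbrb]  L=[0; 1/8; 3/16; 13/64]  R=[7/32; 1/4; 1/2; 1]  => 27/128
g_9 [brrrbbrbb]  L=[0; 1/8; 3/16; 13/64; 27/128]  R=[7/32; 1/4; 1/2; 1]  => 55/256
g_10 [brrrbbrbbb]  L=[0; 1/8; 3/16; 13/64; 27/128; 55/256]  R=[7/32; 1/4; 1/2; 1]  => 111/512
g_11 [brrrbbrbbbr]  L=[0; 1/8; 3/16; 13/64; 27/128; 55/256]  R=[111/512; 7/32; 1/4; 1/2; 1]  => 221/1024
g_12 [brrrbbrbbbrr]  L=[0; 1/8; 3/16; 13/64; 27/128; 55/256]  R=[221/1024; 111/512; 7/32; 1/4; 1/2; 1]  => 441/2048
g_13 [brrrbbrbbbrrr]  L=[0; 1/8; 3/16; 13/64; 27/128; 55/256]  R=[441/2048; 221/1024; 111/512; 7/32; 1/4; 1/2; 1]  => 881/4096
g_14 [brrrbbrbbbrrrr]  L=[0; 1/8; 3/16; 13/64; 27/128; 55/256]  R=[881/4096; 441/2048; 221/1024; 111/512; 7/32; 1/4; 1/2; 1]  => 1761/8192
g_15 [brrrbbrbbbrrrrr]  L=[0; 1/8; 3/16; 13/64; 27/128; 55/256]  R=[1761/8192; 881/4096; 441/2048; 221/1024; 111/512; 7/32; 1/4; 1/2; 1]  => 3521/16384

3521/16384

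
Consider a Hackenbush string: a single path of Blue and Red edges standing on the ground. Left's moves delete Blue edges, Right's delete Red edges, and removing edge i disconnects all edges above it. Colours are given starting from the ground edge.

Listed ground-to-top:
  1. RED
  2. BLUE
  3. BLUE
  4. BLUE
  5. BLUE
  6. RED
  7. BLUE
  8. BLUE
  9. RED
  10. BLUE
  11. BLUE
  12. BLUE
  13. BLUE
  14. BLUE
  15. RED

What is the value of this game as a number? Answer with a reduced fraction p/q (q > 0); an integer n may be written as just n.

Prefix values for RED BLUE BLUE BLUE BLUE RED BLUE BLUE RED BLUE BLUE BLUE BLUE BLUE RED via {L|R} + simplicity:
R: Left { (no moves) }, Right { 0 } => simplest -1
RB: Left { -1 }, Right { 0 } => simplest -1/2
RBB: Left { -1; -1/2 }, Right { 0 } => simplest -1/4
RBBB: Left { -1; -1/2; -1/4 }, Right { 0 } => simplest -1/8
RBBBB: Left { -1; -1/2; -1/4; -1/8 }, Right { 0 } => simplest -1/16
RBBBBR: Left { -1; -1/2; -1/4; -1/8 }, Right { -1/16; 0 } => simplest -3/32
RBBBBRB: Left { -1; -1/2; -1/4; -1/8; -3/32 }, Right { -1/16; 0 } => simplest -5/64
RBBBBRBB: Left { -1; -1/2; -1/4; -1/8; -3/32; -5/64 }, Right { -1/16; 0 } => simplest -9/128
RBBBBRBBR: Left { -1; -1/2; -1/4; -1/8; -3/32; -5/64 }, Right { -9/128; -1/16; 0 } => simplest -19/256
RBBBBRBBRB: Left { -1; -1/2; -1/4; -1/8; -3/32; -5/64; -19/256 }, Right { -9/128; -1/16; 0 } => simplest -37/512
RBBBBRBBRBB: Left { -1; -1/2; -1/4; -1/8; -3/32; -5/64; -19/256; -37/512 }, Right { -9/128; -1/16; 0 } => simplest -73/1024
RBBBBRBBRBBB: Left { -1; -1/2; -1/4; -1/8; -3/32; -5/64; -19/256; -37/512; -73/1024 }, Right { -9/128; -1/16; 0 } => simplest -145/2048
RBBBBRBBRBBBB: Left { -1; -1/2; -1/4; -1/8; -3/32; -5/64; -19/256; -37/512; -73/1024; -145/2048 }, Right { -9/128; -1/16; 0 } => simplest -289/4096
RBBBBRBBRBBBBB: Left { -1; -1/2; -1/4; -1/8; -3/32; -5/64; -19/256; -37/512; -73/1024; -145/2048; -289/4096 }, Right { -9/128; -1/16; 0 } => simplest -577/8192
RBBBBRBBRBBBBBR: Left { -1; -1/2; -1/4; -1/8; -3/32; -5/64; -19/256; -37/512; -73/1024; -145/2048; -289/4096 }, Right { -577/8192; -9/128; -1/16; 0 } => simplest -1155/16384

-1155/16384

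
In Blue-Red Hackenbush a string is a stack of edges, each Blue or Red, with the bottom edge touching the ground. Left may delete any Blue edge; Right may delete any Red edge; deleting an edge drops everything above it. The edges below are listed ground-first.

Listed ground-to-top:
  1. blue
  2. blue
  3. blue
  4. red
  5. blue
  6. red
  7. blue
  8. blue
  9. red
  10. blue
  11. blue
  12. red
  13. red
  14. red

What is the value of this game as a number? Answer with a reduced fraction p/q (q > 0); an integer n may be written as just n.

5553/2048

edge 1 of 14 (blue): { 0 | (no moves) } — 1
edge 2 of 14 (blue): { 0,1 | (no moves) } — 2
edge 3 of 14 (blue): { 0,1,2 | (no moves) } — 3
edge 4 of 14 (red): { 0,1,2 | 3 } — 5/2
edge 5 of 14 (blue): { 0,1,2,5/2 | 3 } — 11/4
edge 6 of 14 (red): { 0,1,2,5/2 | 11/4,3 } — 21/8
edge 7 of 14 (blue): { 0,1,2,5/2,21/8 | 11/4,3 } — 43/16
edge 8 of 14 (blue): { 0,1,2,5/2,21/8,43/16 | 11/4,3 } — 87/32
edge 9 of 14 (red): { 0,1,2,5/2,21/8,43/16 | 87/32,11/4,3 } — 173/64
edge 10 of 14 (blue): { 0,1,2,5/2,21/8,43/16,173/64 | 87/32,11/4,3 } — 347/128
edge 11 of 14 (blue): { 0,1,2,5/2,21/8,43/16,173/64,347/128 | 87/32,11/4,3 } — 695/256
edge 12 of 14 (red): { 0,1,2,5/2,21/8,43/16,173/64,347/128 | 695/256,87/32,11/4,3 } — 1389/512
edge 13 of 14 (red): { 0,1,2,5/2,21/8,43/16,173/64,347/128 | 1389/512,695/256,87/32,11/4,3 } — 2777/1024
edge 14 of 14 (red): { 0,1,2,5/2,21/8,43/16,173/64,347/128 | 2777/1024,1389/512,695/256,87/32,11/4,3 } — 5553/2048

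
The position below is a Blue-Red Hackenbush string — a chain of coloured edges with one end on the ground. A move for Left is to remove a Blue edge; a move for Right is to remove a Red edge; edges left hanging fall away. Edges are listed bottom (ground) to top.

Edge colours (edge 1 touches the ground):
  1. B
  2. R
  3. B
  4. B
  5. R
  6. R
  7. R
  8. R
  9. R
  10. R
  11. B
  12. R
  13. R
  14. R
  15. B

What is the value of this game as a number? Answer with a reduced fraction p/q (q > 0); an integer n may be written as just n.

12323/16384

edge 1 of 15 (B): { 0 | (no moves) } -> 1
edge 2 of 15 (R): { 0 | 1 } -> 1/2
edge 3 of 15 (B): { 0; 1/2 | 1 } -> 3/4
edge 4 of 15 (B): { 0; 1/2; 3/4 | 1 } -> 7/8
edge 5 of 15 (R): { 0; 1/2; 3/4 | 7/8; 1 } -> 13/16
edge 6 of 15 (R): { 0; 1/2; 3/4 | 13/16; 7/8; 1 } -> 25/32
edge 7 of 15 (R): { 0; 1/2; 3/4 | 25/32; 13/16; 7/8; 1 } -> 49/64
edge 8 of 15 (R): { 0; 1/2; 3/4 | 49/64; 25/32; 13/16; 7/8; 1 } -> 97/128
edge 9 of 15 (R): { 0; 1/2; 3/4 | 97/128; 49/64; 25/32; 13/16; 7/8; 1 } -> 193/256
edge 10 of 15 (R): { 0; 1/2; 3/4 | 193/256; 97/128; 49/64; 25/32; 13/16; 7/8; 1 } -> 385/512
edge 11 of 15 (B): { 0; 1/2; 3/4; 385/512 | 193/256; 97/128; 49/64; 25/32; 13/16; 7/8; 1 } -> 771/1024
edge 12 of 15 (R): { 0; 1/2; 3/4; 385/512 | 771/1024; 193/256; 97/128; 49/64; 25/32; 13/16; 7/8; 1 } -> 1541/2048
edge 13 of 15 (R): { 0; 1/2; 3/4; 385/512 | 1541/2048; 771/1024; 193/256; 97/128; 49/64; 25/32; 13/16; 7/8; 1 } -> 3081/4096
edge 14 of 15 (R): { 0; 1/2; 3/4; 385/512 | 3081/4096; 1541/2048; 771/1024; 193/256; 97/128; 49/64; 25/32; 13/16; 7/8; 1 } -> 6161/8192
edge 15 of 15 (B): { 0; 1/2; 3/4; 385/512; 6161/8192 | 3081/4096; 1541/2048; 771/1024; 193/256; 97/128; 49/64; 25/32; 13/16; 7/8; 1 } -> 12323/16384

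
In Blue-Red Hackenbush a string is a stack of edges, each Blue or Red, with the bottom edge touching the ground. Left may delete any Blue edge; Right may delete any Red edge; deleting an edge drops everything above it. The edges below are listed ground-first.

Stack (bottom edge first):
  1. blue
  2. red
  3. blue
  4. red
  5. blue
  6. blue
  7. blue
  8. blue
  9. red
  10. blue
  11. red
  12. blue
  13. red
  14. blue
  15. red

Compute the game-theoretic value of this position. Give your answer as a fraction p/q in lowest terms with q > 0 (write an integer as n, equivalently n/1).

Build g(s[:k]) for k = 1..15, string s = blue red blue red blue blue blue blue red blue red blue red blue red.
edge 1 of 15 (blue): { 0 |  } -> 1
edge 2 of 15 (red): { 0 | 1 } -> 1/2
edge 3 of 15 (blue): { 0,1/2 | 1 } -> 3/4
edge 4 of 15 (red): { 0,1/2 | 3/4,1 } -> 5/8
edge 5 of 15 (blue): { 0,1/2,5/8 | 3/4,1 } -> 11/16
edge 6 of 15 (blue): { 0,1/2,5/8,11/16 | 3/4,1 } -> 23/32
edge 7 of 15 (blue): { 0,1/2,5/8,11/16,23/32 | 3/4,1 } -> 47/64
edge 8 of 15 (blue): { 0,1/2,5/8,11/16,23/32,47/64 | 3/4,1 } -> 95/128
edge 9 of 15 (red): { 0,1/2,5/8,11/16,23/32,47/64 | 95/128,3/4,1 } -> 189/256
edge 10 of 15 (blue): { 0,1/2,5/8,11/16,23/32,47/64,189/256 | 95/128,3/4,1 } -> 379/512
edge 11 of 15 (red): { 0,1/2,5/8,11/16,23/32,47/64,189/256 | 379/512,95/128,3/4,1 } -> 757/1024
edge 12 of 15 (blue): { 0,1/2,5/8,11/16,23/32,47/64,189/256,757/1024 | 379/512,95/128,3/4,1 } -> 1515/2048
edge 13 of 15 (red): { 0,1/2,5/8,11/16,23/32,47/64,189/256,757/1024 | 1515/2048,379/512,95/128,3/4,1 } -> 3029/4096
edge 14 of 15 (blue): { 0,1/2,5/8,11/16,23/32,47/64,189/256,757/1024,3029/4096 | 1515/2048,379/512,95/128,3/4,1 } -> 6059/8192
edge 15 of 15 (red): { 0,1/2,5/8,11/16,23/32,47/64,189/256,757/1024,3029/4096 | 6059/8192,1515/2048,379/512,95/128,3/4,1 } -> 12117/16384

12117/16384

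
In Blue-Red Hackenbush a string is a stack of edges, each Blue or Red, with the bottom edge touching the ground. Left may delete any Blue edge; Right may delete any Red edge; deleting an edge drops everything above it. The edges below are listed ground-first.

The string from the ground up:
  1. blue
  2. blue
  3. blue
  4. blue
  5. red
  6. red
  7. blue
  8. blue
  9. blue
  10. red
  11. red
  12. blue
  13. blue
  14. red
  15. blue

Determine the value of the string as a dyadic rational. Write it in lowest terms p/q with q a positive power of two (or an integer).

Build value(s[:k]) for k = 1..15, string s = blue blue blue blue red red blue blue blue red red blue blue red blue.
1 of 15 · b · max L 0 · min R +∞ = 1
2 of 15 · bb · max L 1 · min R +∞ = 2
3 of 15 · bbb · max L 2 · min R +∞ = 3
4 of 15 · bbbb · max L 3 · min R +∞ = 4
5 of 15 · bbbbr · max L 3 · min R 4 = 7/2
6 of 15 · bbbbrr · max L 3 · min R 7/2 = 13/4
7 of 15 · bbbbrrb · max L 13/4 · min R 7/2 = 27/8
8 of 15 · bbbbrrbb · max L 27/8 · min R 7/2 = 55/16
9 of 15 · bbbbrrbbb · max L 55/16 · min R 7/2 = 111/32
10 of 15 · bbbbrrbbbr · max L 55/16 · min R 111/32 = 221/64
11 of 15 · bbbbrrbbbrr · max L 55/16 · min R 221/64 = 441/128
12 of 15 · bbbbrrbbbrrb · max L 441/128 · min R 221/64 = 883/256
13 of 15 · bbbbrrbbbrrbb · max L 883/256 · min R 221/64 = 1767/512
14 of 15 · bbbbrrbbbrrbbr · max L 883/256 · min R 1767/512 = 3533/1024
15 of 15 · bbbbrrbbbrrbbrb · max L 3533/1024 · min R 1767/512 = 7067/2048

7067/2048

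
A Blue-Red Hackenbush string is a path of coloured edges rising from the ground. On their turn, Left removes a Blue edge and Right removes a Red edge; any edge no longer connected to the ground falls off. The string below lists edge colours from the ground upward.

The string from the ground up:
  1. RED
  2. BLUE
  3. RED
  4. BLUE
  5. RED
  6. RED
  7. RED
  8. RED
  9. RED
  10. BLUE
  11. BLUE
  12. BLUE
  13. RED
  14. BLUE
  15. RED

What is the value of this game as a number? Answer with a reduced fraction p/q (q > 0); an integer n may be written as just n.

v(R) = { none | 0 } -> -1
v(RB) = { -1 | 0 } -> -1/2
v(RBR) = { -1 | -1/2; 0 } -> -3/4
v(RBRB) = { -1; -3/4 | -1/2; 0 } -> -5/8
v(RBRBR) = { -1; -3/4 | -5/8; -1/2; 0 } -> -11/16
v(RBRBRR) = { -1; -3/4 | -11/16; -5/8; -1/2; 0 } -> -23/32
v(RBRBRRR) = { -1; -3/4 | -23/32; -11/16; -5/8; -1/2; 0 } -> -47/64
v(RBRBRRRR) = { -1; -3/4 | -47/64; -23/32; -11/16; -5/8; -1/2; 0 } -> -95/128
v(RBRBRRRRR) = { -1; -3/4 | -95/128; -47/64; -23/32; -11/16; -5/8; -1/2; 0 } -> -191/256
v(RBRBRRRRRB) = { -1; -3/4; -191/256 | -95/128; -47/64; -23/32; -11/16; -5/8; -1/2; 0 } -> -381/512
v(RBRBRRRRRBB) = { -1; -3/4; -191/256; -381/512 | -95/128; -47/64; -23/32; -11/16; -5/8; -1/2; 0 } -> -761/1024
v(RBRBRRRRRBBB) = { -1; -3/4; -191/256; -381/512; -761/1024 | -95/128; -47/64; -23/32; -11/16; -5/8; -1/2; 0 } -> -1521/2048
v(RBRBRRRRRBBBR) = { -1; -3/4; -191/256; -381/512; -761/1024 | -1521/2048; -95/128; -47/64; -23/32; -11/16; -5/8; -1/2; 0 } -> -3043/4096
v(RBRBRRRRRBBBRB) = { -1; -3/4; -191/256; -381/512; -761/1024; -3043/4096 | -1521/2048; -95/128; -47/64; -23/32; -11/16; -5/8; -1/2; 0 } -> -6085/8192
v(RBRBRRRRRBBBRBR) = { -1; -3/4; -191/256; -381/512; -761/1024; -3043/4096 | -6085/8192; -1521/2048; -95/128; -47/64; -23/32; -11/16; -5/8; -1/2; 0 } -> -12171/16384

-12171/16384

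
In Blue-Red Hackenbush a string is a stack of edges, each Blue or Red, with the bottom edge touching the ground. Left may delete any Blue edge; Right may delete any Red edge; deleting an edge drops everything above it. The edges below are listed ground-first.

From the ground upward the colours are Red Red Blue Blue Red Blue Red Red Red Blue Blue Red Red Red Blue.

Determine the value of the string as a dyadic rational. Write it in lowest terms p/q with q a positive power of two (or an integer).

-11165/8192

R: Left { (no moves) }, Right { 0 } — simplest -1
RR: Left { (no moves) }, Right { -1; 0 } — simplest -2
RRB: Left { -2 }, Right { -1; 0 } — simplest -3/2
RRBB: Left { -2; -3/2 }, Right { -1; 0 } — simplest -5/4
RRBBR: Left { -2; -3/2 }, Right { -5/4; -1; 0 } — simplest -11/8
RRBBRB: Left { -2; -3/2; -11/8 }, Right { -5/4; -1; 0 } — simplest -21/16
RRBBRBR: Left { -2; -3/2; -11/8 }, Right { -21/16; -5/4; -1; 0 } — simplest -43/32
RRBBRBRR: Left { -2; -3/2; -11/8 }, Right { -43/32; -21/16; -5/4; -1; 0 } — simplest -87/64
RRBBRBRRR: Left { -2; -3/2; -11/8 }, Right { -87/64; -43/32; -21/16; -5/4; -1; 0 } — simplest -175/128
RRBBRBRRRB: Left { -2; -3/2; -11/8; -175/128 }, Right { -87/64; -43/32; -21/16; -5/4; -1; 0 } — simplest -349/256
RRBBRBRRRBB: Left { -2; -3/2; -11/8; -175/128; -349/256 }, Right { -87/64; -43/32; -21/16; -5/4; -1; 0 } — simplest -697/512
RRBBRBRRRBBR: Left { -2; -3/2; -11/8; -175/128; -349/256 }, Right { -697/512; -87/64; -43/32; -21/16; -5/4; -1; 0 } — simplest -1395/1024
RRBBRBRRRBBRR: Left { -2; -3/2; -11/8; -175/128; -349/256 }, Right { -1395/1024; -697/512; -87/64; -43/32; -21/16; -5/4; -1; 0 } — simplest -2791/2048
RRBBRBRRRBBRRR: Left { -2; -3/2; -11/8; -175/128; -349/256 }, Right { -2791/2048; -1395/1024; -697/512; -87/64; -43/32; -21/16; -5/4; -1; 0 } — simplest -5583/4096
RRBBRBRRRBBRRRB: Left { -2; -3/2; -11/8; -175/128; -349/256; -5583/4096 }, Right { -2791/2048; -1395/1024; -697/512; -87/64; -43/32; -21/16; -5/4; -1; 0 } — simplest -11165/8192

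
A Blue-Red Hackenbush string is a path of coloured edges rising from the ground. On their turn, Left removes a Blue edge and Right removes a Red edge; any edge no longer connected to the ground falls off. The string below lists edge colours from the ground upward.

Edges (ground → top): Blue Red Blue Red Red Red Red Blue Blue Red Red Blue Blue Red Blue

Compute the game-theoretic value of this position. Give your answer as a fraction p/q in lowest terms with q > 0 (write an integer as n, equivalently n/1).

step 1: add Blue to get B; options L={ 0 } R={ ∅ } => 1
step 2: add Red to get BR; options L={ 0 } R={ 1 } => 1/2
step 3: add Blue to get BRB; options L={ 0, 1/2 } R={ 1 } => 3/4
step 4: add Red to get BRBR; options L={ 0, 1/2 } R={ 3/4, 1 } => 5/8
step 5: add Red to get BRBRR; options L={ 0, 1/2 } R={ 5/8, 3/4, 1 } => 9/16
step 6: add Red to get BRBRRR; options L={ 0, 1/2 } R={ 9/16, 5/8, 3/4, 1 } => 17/32
step 7: add Red to get BRBRRRR; options L={ 0, 1/2 } R={ 17/32, 9/16, 5/8, 3/4, 1 } => 33/64
step 8: add Blue to get BRBRRRRB; options L={ 0, 1/2, 33/64 } R={ 17/32, 9/16, 5/8, 3/4, 1 } => 67/128
step 9: add Blue to get BRBRRRRBB; options L={ 0, 1/2, 33/64, 67/128 } R={ 17/32, 9/16, 5/8, 3/4, 1 } => 135/256
step 10: add Red to get BRBRRRRBBR; options L={ 0, 1/2, 33/64, 67/128 } R={ 135/256, 17/32, 9/16, 5/8, 3/4, 1 } => 269/512
step 11: add Red to get BRBRRRRBBRR; options L={ 0, 1/2, 33/64, 67/128 } R={ 269/512, 135/256, 17/32, 9/16, 5/8, 3/4, 1 } => 537/1024
step 12: add Blue to get BRBRRRRBBRRB; options L={ 0, 1/2, 33/64, 67/128, 537/1024 } R={ 269/512, 135/256, 17/32, 9/16, 5/8, 3/4, 1 } => 1075/2048
step 13: add Blue to get BRBRRRRBBRRBB; options L={ 0, 1/2, 33/64, 67/128, 537/1024, 1075/2048 } R={ 269/512, 135/256, 17/32, 9/16, 5/8, 3/4, 1 } => 2151/4096
step 14: add Red to get BRBRRRRBBRRBBR; options L={ 0, 1/2, 33/64, 67/128, 537/1024, 1075/2048 } R={ 2151/4096, 269/512, 135/256, 17/32, 9/16, 5/8, 3/4, 1 } => 4301/8192
step 15: add Blue to get BRBRRRRBBRRBBRB; options L={ 0, 1/2, 33/64, 67/128, 537/1024, 1075/2048, 4301/8192 } R={ 2151/4096, 269/512, 135/256, 17/32, 9/16, 5/8, 3/4, 1 } => 8603/16384

8603/16384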